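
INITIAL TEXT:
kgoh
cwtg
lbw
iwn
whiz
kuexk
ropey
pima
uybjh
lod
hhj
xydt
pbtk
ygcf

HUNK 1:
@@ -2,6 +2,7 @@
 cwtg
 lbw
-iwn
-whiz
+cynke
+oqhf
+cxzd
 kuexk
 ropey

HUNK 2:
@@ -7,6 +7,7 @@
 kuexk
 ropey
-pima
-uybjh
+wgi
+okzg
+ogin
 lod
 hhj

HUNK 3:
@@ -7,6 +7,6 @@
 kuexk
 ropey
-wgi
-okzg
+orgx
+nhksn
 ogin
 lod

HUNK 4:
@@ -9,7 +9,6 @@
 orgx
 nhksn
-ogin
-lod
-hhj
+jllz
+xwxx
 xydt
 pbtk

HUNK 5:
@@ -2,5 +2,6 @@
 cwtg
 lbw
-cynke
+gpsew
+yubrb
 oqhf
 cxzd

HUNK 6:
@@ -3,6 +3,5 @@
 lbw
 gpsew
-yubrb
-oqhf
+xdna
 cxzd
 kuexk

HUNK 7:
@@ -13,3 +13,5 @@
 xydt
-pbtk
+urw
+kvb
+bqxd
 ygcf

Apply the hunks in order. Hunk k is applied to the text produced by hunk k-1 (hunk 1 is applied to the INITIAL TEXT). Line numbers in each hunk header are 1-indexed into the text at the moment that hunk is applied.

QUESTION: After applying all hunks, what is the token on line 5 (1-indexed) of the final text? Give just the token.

Hunk 1: at line 2 remove [iwn,whiz] add [cynke,oqhf,cxzd] -> 15 lines: kgoh cwtg lbw cynke oqhf cxzd kuexk ropey pima uybjh lod hhj xydt pbtk ygcf
Hunk 2: at line 7 remove [pima,uybjh] add [wgi,okzg,ogin] -> 16 lines: kgoh cwtg lbw cynke oqhf cxzd kuexk ropey wgi okzg ogin lod hhj xydt pbtk ygcf
Hunk 3: at line 7 remove [wgi,okzg] add [orgx,nhksn] -> 16 lines: kgoh cwtg lbw cynke oqhf cxzd kuexk ropey orgx nhksn ogin lod hhj xydt pbtk ygcf
Hunk 4: at line 9 remove [ogin,lod,hhj] add [jllz,xwxx] -> 15 lines: kgoh cwtg lbw cynke oqhf cxzd kuexk ropey orgx nhksn jllz xwxx xydt pbtk ygcf
Hunk 5: at line 2 remove [cynke] add [gpsew,yubrb] -> 16 lines: kgoh cwtg lbw gpsew yubrb oqhf cxzd kuexk ropey orgx nhksn jllz xwxx xydt pbtk ygcf
Hunk 6: at line 3 remove [yubrb,oqhf] add [xdna] -> 15 lines: kgoh cwtg lbw gpsew xdna cxzd kuexk ropey orgx nhksn jllz xwxx xydt pbtk ygcf
Hunk 7: at line 13 remove [pbtk] add [urw,kvb,bqxd] -> 17 lines: kgoh cwtg lbw gpsew xdna cxzd kuexk ropey orgx nhksn jllz xwxx xydt urw kvb bqxd ygcf
Final line 5: xdna

Answer: xdna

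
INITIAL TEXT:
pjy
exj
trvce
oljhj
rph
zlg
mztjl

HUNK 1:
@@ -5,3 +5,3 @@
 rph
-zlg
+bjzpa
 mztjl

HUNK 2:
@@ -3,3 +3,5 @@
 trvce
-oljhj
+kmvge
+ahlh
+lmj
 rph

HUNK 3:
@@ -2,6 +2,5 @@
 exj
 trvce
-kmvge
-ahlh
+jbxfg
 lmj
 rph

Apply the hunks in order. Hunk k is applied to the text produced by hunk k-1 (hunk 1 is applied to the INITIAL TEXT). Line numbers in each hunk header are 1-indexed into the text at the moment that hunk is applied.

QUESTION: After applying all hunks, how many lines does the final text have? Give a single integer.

Hunk 1: at line 5 remove [zlg] add [bjzpa] -> 7 lines: pjy exj trvce oljhj rph bjzpa mztjl
Hunk 2: at line 3 remove [oljhj] add [kmvge,ahlh,lmj] -> 9 lines: pjy exj trvce kmvge ahlh lmj rph bjzpa mztjl
Hunk 3: at line 2 remove [kmvge,ahlh] add [jbxfg] -> 8 lines: pjy exj trvce jbxfg lmj rph bjzpa mztjl
Final line count: 8

Answer: 8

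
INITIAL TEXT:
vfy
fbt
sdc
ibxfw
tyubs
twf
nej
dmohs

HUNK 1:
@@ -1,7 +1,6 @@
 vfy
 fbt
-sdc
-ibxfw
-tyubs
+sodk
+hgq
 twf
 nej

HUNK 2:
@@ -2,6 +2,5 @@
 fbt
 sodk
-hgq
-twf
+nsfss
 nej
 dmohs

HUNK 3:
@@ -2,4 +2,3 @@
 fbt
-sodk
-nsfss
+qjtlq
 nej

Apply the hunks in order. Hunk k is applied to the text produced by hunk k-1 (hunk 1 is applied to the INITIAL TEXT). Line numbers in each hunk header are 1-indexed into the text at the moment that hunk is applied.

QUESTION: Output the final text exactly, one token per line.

Hunk 1: at line 1 remove [sdc,ibxfw,tyubs] add [sodk,hgq] -> 7 lines: vfy fbt sodk hgq twf nej dmohs
Hunk 2: at line 2 remove [hgq,twf] add [nsfss] -> 6 lines: vfy fbt sodk nsfss nej dmohs
Hunk 3: at line 2 remove [sodk,nsfss] add [qjtlq] -> 5 lines: vfy fbt qjtlq nej dmohs

Answer: vfy
fbt
qjtlq
nej
dmohs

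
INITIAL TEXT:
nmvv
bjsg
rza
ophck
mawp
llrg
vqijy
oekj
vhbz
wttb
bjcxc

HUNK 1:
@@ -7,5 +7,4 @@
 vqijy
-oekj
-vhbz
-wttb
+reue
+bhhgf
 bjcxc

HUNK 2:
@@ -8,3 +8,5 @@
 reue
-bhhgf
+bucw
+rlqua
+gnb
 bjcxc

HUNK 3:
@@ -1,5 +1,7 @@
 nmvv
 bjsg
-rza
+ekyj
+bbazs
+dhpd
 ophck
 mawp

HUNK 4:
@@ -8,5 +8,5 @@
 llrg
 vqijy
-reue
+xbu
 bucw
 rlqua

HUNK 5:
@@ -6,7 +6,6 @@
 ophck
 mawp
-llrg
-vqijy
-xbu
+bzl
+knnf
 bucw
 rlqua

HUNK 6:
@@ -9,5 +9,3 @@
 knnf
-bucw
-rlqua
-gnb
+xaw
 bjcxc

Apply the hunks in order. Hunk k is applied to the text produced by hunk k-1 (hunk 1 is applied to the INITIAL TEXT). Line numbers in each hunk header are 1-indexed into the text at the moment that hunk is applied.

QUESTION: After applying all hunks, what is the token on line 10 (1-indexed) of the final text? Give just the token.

Hunk 1: at line 7 remove [oekj,vhbz,wttb] add [reue,bhhgf] -> 10 lines: nmvv bjsg rza ophck mawp llrg vqijy reue bhhgf bjcxc
Hunk 2: at line 8 remove [bhhgf] add [bucw,rlqua,gnb] -> 12 lines: nmvv bjsg rza ophck mawp llrg vqijy reue bucw rlqua gnb bjcxc
Hunk 3: at line 1 remove [rza] add [ekyj,bbazs,dhpd] -> 14 lines: nmvv bjsg ekyj bbazs dhpd ophck mawp llrg vqijy reue bucw rlqua gnb bjcxc
Hunk 4: at line 8 remove [reue] add [xbu] -> 14 lines: nmvv bjsg ekyj bbazs dhpd ophck mawp llrg vqijy xbu bucw rlqua gnb bjcxc
Hunk 5: at line 6 remove [llrg,vqijy,xbu] add [bzl,knnf] -> 13 lines: nmvv bjsg ekyj bbazs dhpd ophck mawp bzl knnf bucw rlqua gnb bjcxc
Hunk 6: at line 9 remove [bucw,rlqua,gnb] add [xaw] -> 11 lines: nmvv bjsg ekyj bbazs dhpd ophck mawp bzl knnf xaw bjcxc
Final line 10: xaw

Answer: xaw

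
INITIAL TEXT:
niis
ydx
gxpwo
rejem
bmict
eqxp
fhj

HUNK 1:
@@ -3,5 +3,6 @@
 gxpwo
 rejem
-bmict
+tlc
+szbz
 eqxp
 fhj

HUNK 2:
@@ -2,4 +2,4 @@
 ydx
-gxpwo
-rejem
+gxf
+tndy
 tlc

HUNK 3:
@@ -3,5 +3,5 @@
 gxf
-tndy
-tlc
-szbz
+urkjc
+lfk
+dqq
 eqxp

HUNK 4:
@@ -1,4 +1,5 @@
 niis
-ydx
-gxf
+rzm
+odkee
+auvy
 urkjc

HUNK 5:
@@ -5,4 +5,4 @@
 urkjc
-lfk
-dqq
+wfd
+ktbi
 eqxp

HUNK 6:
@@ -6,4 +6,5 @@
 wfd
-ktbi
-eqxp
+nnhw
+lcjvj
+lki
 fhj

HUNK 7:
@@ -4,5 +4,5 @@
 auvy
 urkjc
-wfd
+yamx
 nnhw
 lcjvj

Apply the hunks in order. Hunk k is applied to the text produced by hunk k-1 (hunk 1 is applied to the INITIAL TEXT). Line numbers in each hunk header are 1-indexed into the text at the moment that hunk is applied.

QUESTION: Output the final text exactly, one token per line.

Hunk 1: at line 3 remove [bmict] add [tlc,szbz] -> 8 lines: niis ydx gxpwo rejem tlc szbz eqxp fhj
Hunk 2: at line 2 remove [gxpwo,rejem] add [gxf,tndy] -> 8 lines: niis ydx gxf tndy tlc szbz eqxp fhj
Hunk 3: at line 3 remove [tndy,tlc,szbz] add [urkjc,lfk,dqq] -> 8 lines: niis ydx gxf urkjc lfk dqq eqxp fhj
Hunk 4: at line 1 remove [ydx,gxf] add [rzm,odkee,auvy] -> 9 lines: niis rzm odkee auvy urkjc lfk dqq eqxp fhj
Hunk 5: at line 5 remove [lfk,dqq] add [wfd,ktbi] -> 9 lines: niis rzm odkee auvy urkjc wfd ktbi eqxp fhj
Hunk 6: at line 6 remove [ktbi,eqxp] add [nnhw,lcjvj,lki] -> 10 lines: niis rzm odkee auvy urkjc wfd nnhw lcjvj lki fhj
Hunk 7: at line 4 remove [wfd] add [yamx] -> 10 lines: niis rzm odkee auvy urkjc yamx nnhw lcjvj lki fhj

Answer: niis
rzm
odkee
auvy
urkjc
yamx
nnhw
lcjvj
lki
fhj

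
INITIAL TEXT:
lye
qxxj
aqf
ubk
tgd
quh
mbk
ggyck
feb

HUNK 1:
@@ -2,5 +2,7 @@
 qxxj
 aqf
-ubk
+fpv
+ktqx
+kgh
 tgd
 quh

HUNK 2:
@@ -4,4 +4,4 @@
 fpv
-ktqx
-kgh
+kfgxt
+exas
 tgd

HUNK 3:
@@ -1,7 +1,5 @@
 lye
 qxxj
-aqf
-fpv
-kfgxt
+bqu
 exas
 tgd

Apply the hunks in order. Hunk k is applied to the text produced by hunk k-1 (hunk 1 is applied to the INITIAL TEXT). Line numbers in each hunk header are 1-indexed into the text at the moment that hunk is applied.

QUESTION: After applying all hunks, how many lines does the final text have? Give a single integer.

Answer: 9

Derivation:
Hunk 1: at line 2 remove [ubk] add [fpv,ktqx,kgh] -> 11 lines: lye qxxj aqf fpv ktqx kgh tgd quh mbk ggyck feb
Hunk 2: at line 4 remove [ktqx,kgh] add [kfgxt,exas] -> 11 lines: lye qxxj aqf fpv kfgxt exas tgd quh mbk ggyck feb
Hunk 3: at line 1 remove [aqf,fpv,kfgxt] add [bqu] -> 9 lines: lye qxxj bqu exas tgd quh mbk ggyck feb
Final line count: 9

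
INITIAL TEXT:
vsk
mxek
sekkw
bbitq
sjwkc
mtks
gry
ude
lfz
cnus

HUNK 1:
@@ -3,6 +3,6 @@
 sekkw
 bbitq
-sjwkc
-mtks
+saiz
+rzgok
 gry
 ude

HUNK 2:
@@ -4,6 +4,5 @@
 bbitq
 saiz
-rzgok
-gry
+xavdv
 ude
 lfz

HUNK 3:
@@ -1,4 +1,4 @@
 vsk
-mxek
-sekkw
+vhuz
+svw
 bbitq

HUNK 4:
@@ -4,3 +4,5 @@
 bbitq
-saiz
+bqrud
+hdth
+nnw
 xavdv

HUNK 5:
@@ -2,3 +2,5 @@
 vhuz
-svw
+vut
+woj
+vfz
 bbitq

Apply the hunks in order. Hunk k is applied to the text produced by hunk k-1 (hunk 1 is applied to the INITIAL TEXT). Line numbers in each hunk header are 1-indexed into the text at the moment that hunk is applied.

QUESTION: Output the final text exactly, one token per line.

Answer: vsk
vhuz
vut
woj
vfz
bbitq
bqrud
hdth
nnw
xavdv
ude
lfz
cnus

Derivation:
Hunk 1: at line 3 remove [sjwkc,mtks] add [saiz,rzgok] -> 10 lines: vsk mxek sekkw bbitq saiz rzgok gry ude lfz cnus
Hunk 2: at line 4 remove [rzgok,gry] add [xavdv] -> 9 lines: vsk mxek sekkw bbitq saiz xavdv ude lfz cnus
Hunk 3: at line 1 remove [mxek,sekkw] add [vhuz,svw] -> 9 lines: vsk vhuz svw bbitq saiz xavdv ude lfz cnus
Hunk 4: at line 4 remove [saiz] add [bqrud,hdth,nnw] -> 11 lines: vsk vhuz svw bbitq bqrud hdth nnw xavdv ude lfz cnus
Hunk 5: at line 2 remove [svw] add [vut,woj,vfz] -> 13 lines: vsk vhuz vut woj vfz bbitq bqrud hdth nnw xavdv ude lfz cnus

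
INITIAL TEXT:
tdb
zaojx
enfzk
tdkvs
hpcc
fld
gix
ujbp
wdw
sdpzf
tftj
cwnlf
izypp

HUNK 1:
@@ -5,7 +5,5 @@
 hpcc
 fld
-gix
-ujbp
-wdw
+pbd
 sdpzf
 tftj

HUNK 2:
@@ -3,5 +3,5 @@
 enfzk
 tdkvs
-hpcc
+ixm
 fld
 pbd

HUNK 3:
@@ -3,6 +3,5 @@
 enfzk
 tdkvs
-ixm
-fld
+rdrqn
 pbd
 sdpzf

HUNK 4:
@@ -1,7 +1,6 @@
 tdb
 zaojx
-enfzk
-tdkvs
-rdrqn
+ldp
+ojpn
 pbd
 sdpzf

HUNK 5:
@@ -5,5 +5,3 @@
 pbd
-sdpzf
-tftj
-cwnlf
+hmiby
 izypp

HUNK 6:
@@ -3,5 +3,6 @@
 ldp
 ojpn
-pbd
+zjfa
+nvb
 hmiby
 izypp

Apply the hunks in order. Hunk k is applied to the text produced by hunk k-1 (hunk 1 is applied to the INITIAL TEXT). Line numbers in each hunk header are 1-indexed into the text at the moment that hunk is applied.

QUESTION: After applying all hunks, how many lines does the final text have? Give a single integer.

Answer: 8

Derivation:
Hunk 1: at line 5 remove [gix,ujbp,wdw] add [pbd] -> 11 lines: tdb zaojx enfzk tdkvs hpcc fld pbd sdpzf tftj cwnlf izypp
Hunk 2: at line 3 remove [hpcc] add [ixm] -> 11 lines: tdb zaojx enfzk tdkvs ixm fld pbd sdpzf tftj cwnlf izypp
Hunk 3: at line 3 remove [ixm,fld] add [rdrqn] -> 10 lines: tdb zaojx enfzk tdkvs rdrqn pbd sdpzf tftj cwnlf izypp
Hunk 4: at line 1 remove [enfzk,tdkvs,rdrqn] add [ldp,ojpn] -> 9 lines: tdb zaojx ldp ojpn pbd sdpzf tftj cwnlf izypp
Hunk 5: at line 5 remove [sdpzf,tftj,cwnlf] add [hmiby] -> 7 lines: tdb zaojx ldp ojpn pbd hmiby izypp
Hunk 6: at line 3 remove [pbd] add [zjfa,nvb] -> 8 lines: tdb zaojx ldp ojpn zjfa nvb hmiby izypp
Final line count: 8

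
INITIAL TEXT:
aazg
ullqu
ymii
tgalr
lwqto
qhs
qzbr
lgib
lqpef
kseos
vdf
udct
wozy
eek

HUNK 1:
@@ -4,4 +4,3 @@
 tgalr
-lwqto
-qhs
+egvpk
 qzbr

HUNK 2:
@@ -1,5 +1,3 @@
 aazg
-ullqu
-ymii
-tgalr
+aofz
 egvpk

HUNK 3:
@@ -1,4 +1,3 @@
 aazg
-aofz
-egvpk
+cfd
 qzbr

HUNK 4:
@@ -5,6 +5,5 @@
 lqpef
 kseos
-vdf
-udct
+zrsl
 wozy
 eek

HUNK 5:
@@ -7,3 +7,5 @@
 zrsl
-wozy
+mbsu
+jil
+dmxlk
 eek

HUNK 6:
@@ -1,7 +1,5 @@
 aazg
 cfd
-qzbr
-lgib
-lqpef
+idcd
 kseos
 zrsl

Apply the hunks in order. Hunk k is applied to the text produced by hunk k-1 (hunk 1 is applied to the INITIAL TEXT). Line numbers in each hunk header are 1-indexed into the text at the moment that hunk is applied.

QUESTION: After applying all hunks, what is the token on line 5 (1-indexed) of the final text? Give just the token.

Hunk 1: at line 4 remove [lwqto,qhs] add [egvpk] -> 13 lines: aazg ullqu ymii tgalr egvpk qzbr lgib lqpef kseos vdf udct wozy eek
Hunk 2: at line 1 remove [ullqu,ymii,tgalr] add [aofz] -> 11 lines: aazg aofz egvpk qzbr lgib lqpef kseos vdf udct wozy eek
Hunk 3: at line 1 remove [aofz,egvpk] add [cfd] -> 10 lines: aazg cfd qzbr lgib lqpef kseos vdf udct wozy eek
Hunk 4: at line 5 remove [vdf,udct] add [zrsl] -> 9 lines: aazg cfd qzbr lgib lqpef kseos zrsl wozy eek
Hunk 5: at line 7 remove [wozy] add [mbsu,jil,dmxlk] -> 11 lines: aazg cfd qzbr lgib lqpef kseos zrsl mbsu jil dmxlk eek
Hunk 6: at line 1 remove [qzbr,lgib,lqpef] add [idcd] -> 9 lines: aazg cfd idcd kseos zrsl mbsu jil dmxlk eek
Final line 5: zrsl

Answer: zrsl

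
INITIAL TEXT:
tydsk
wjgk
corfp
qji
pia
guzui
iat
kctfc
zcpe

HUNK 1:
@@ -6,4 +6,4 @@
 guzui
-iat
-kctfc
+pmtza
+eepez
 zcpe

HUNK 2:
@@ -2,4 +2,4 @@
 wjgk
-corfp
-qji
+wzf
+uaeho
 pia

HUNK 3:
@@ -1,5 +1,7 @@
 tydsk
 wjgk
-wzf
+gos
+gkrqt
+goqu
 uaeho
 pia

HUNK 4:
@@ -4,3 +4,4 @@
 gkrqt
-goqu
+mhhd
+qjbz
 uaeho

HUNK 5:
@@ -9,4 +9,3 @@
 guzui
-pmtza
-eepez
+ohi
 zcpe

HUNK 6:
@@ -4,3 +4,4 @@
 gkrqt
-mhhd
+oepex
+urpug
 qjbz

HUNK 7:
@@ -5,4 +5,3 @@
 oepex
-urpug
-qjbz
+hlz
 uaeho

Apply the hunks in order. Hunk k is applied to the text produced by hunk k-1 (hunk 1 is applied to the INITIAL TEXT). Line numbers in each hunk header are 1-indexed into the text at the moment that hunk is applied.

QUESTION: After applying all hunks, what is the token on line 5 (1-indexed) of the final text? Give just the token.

Answer: oepex

Derivation:
Hunk 1: at line 6 remove [iat,kctfc] add [pmtza,eepez] -> 9 lines: tydsk wjgk corfp qji pia guzui pmtza eepez zcpe
Hunk 2: at line 2 remove [corfp,qji] add [wzf,uaeho] -> 9 lines: tydsk wjgk wzf uaeho pia guzui pmtza eepez zcpe
Hunk 3: at line 1 remove [wzf] add [gos,gkrqt,goqu] -> 11 lines: tydsk wjgk gos gkrqt goqu uaeho pia guzui pmtza eepez zcpe
Hunk 4: at line 4 remove [goqu] add [mhhd,qjbz] -> 12 lines: tydsk wjgk gos gkrqt mhhd qjbz uaeho pia guzui pmtza eepez zcpe
Hunk 5: at line 9 remove [pmtza,eepez] add [ohi] -> 11 lines: tydsk wjgk gos gkrqt mhhd qjbz uaeho pia guzui ohi zcpe
Hunk 6: at line 4 remove [mhhd] add [oepex,urpug] -> 12 lines: tydsk wjgk gos gkrqt oepex urpug qjbz uaeho pia guzui ohi zcpe
Hunk 7: at line 5 remove [urpug,qjbz] add [hlz] -> 11 lines: tydsk wjgk gos gkrqt oepex hlz uaeho pia guzui ohi zcpe
Final line 5: oepex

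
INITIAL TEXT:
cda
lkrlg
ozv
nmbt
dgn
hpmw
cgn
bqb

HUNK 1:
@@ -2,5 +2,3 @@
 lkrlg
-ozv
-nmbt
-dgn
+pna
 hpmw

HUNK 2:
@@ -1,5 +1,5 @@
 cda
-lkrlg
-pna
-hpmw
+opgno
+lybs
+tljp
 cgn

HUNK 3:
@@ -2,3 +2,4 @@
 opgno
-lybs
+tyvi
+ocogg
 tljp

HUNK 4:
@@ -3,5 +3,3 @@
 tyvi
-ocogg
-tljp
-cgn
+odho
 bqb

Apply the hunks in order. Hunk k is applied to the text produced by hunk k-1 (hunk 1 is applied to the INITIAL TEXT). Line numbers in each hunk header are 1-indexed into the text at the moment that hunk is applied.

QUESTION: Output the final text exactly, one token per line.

Answer: cda
opgno
tyvi
odho
bqb

Derivation:
Hunk 1: at line 2 remove [ozv,nmbt,dgn] add [pna] -> 6 lines: cda lkrlg pna hpmw cgn bqb
Hunk 2: at line 1 remove [lkrlg,pna,hpmw] add [opgno,lybs,tljp] -> 6 lines: cda opgno lybs tljp cgn bqb
Hunk 3: at line 2 remove [lybs] add [tyvi,ocogg] -> 7 lines: cda opgno tyvi ocogg tljp cgn bqb
Hunk 4: at line 3 remove [ocogg,tljp,cgn] add [odho] -> 5 lines: cda opgno tyvi odho bqb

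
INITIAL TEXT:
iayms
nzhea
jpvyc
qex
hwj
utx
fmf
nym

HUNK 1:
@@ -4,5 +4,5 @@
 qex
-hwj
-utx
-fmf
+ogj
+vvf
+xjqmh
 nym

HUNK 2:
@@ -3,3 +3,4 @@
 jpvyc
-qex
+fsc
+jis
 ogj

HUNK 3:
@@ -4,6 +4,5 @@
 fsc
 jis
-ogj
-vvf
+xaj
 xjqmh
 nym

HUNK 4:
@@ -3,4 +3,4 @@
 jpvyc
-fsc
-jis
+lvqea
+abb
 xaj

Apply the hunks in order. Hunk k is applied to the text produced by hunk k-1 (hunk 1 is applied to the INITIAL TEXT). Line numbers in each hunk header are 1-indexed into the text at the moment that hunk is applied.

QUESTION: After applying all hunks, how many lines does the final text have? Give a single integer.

Hunk 1: at line 4 remove [hwj,utx,fmf] add [ogj,vvf,xjqmh] -> 8 lines: iayms nzhea jpvyc qex ogj vvf xjqmh nym
Hunk 2: at line 3 remove [qex] add [fsc,jis] -> 9 lines: iayms nzhea jpvyc fsc jis ogj vvf xjqmh nym
Hunk 3: at line 4 remove [ogj,vvf] add [xaj] -> 8 lines: iayms nzhea jpvyc fsc jis xaj xjqmh nym
Hunk 4: at line 3 remove [fsc,jis] add [lvqea,abb] -> 8 lines: iayms nzhea jpvyc lvqea abb xaj xjqmh nym
Final line count: 8

Answer: 8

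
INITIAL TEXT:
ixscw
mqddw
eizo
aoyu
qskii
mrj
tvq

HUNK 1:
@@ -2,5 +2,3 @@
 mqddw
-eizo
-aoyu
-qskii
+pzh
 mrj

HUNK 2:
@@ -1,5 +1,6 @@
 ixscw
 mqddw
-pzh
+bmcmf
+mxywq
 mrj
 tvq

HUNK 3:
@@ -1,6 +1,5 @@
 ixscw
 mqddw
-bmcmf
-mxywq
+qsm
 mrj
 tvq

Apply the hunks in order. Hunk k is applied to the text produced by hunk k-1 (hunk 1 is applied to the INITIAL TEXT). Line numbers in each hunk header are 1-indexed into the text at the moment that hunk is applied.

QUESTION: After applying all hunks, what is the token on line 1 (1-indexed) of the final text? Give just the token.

Answer: ixscw

Derivation:
Hunk 1: at line 2 remove [eizo,aoyu,qskii] add [pzh] -> 5 lines: ixscw mqddw pzh mrj tvq
Hunk 2: at line 1 remove [pzh] add [bmcmf,mxywq] -> 6 lines: ixscw mqddw bmcmf mxywq mrj tvq
Hunk 3: at line 1 remove [bmcmf,mxywq] add [qsm] -> 5 lines: ixscw mqddw qsm mrj tvq
Final line 1: ixscw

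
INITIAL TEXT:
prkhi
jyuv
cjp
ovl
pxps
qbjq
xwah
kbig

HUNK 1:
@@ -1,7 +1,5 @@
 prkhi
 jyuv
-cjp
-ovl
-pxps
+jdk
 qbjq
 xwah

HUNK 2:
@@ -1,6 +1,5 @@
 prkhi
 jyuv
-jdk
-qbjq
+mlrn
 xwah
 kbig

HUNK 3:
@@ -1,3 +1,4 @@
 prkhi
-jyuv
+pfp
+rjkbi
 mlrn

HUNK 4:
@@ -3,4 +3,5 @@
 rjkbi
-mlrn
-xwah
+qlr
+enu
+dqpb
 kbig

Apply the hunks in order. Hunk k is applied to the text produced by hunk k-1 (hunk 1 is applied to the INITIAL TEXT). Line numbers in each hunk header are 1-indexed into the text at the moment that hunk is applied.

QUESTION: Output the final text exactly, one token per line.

Answer: prkhi
pfp
rjkbi
qlr
enu
dqpb
kbig

Derivation:
Hunk 1: at line 1 remove [cjp,ovl,pxps] add [jdk] -> 6 lines: prkhi jyuv jdk qbjq xwah kbig
Hunk 2: at line 1 remove [jdk,qbjq] add [mlrn] -> 5 lines: prkhi jyuv mlrn xwah kbig
Hunk 3: at line 1 remove [jyuv] add [pfp,rjkbi] -> 6 lines: prkhi pfp rjkbi mlrn xwah kbig
Hunk 4: at line 3 remove [mlrn,xwah] add [qlr,enu,dqpb] -> 7 lines: prkhi pfp rjkbi qlr enu dqpb kbig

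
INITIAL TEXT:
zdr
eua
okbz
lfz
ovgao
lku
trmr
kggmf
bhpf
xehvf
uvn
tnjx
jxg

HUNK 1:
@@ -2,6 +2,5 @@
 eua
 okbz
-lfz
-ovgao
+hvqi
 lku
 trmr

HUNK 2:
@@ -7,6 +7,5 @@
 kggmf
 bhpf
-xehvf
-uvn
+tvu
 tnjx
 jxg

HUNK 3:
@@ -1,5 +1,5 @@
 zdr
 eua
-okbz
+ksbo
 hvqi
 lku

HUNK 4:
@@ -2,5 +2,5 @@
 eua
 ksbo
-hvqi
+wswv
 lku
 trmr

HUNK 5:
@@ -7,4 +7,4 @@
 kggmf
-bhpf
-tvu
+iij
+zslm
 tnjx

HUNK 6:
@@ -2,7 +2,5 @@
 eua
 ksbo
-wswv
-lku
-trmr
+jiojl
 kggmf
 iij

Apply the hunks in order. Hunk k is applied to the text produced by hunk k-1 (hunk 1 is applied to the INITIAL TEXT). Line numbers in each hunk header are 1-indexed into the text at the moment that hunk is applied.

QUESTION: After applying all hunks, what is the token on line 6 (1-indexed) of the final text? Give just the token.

Answer: iij

Derivation:
Hunk 1: at line 2 remove [lfz,ovgao] add [hvqi] -> 12 lines: zdr eua okbz hvqi lku trmr kggmf bhpf xehvf uvn tnjx jxg
Hunk 2: at line 7 remove [xehvf,uvn] add [tvu] -> 11 lines: zdr eua okbz hvqi lku trmr kggmf bhpf tvu tnjx jxg
Hunk 3: at line 1 remove [okbz] add [ksbo] -> 11 lines: zdr eua ksbo hvqi lku trmr kggmf bhpf tvu tnjx jxg
Hunk 4: at line 2 remove [hvqi] add [wswv] -> 11 lines: zdr eua ksbo wswv lku trmr kggmf bhpf tvu tnjx jxg
Hunk 5: at line 7 remove [bhpf,tvu] add [iij,zslm] -> 11 lines: zdr eua ksbo wswv lku trmr kggmf iij zslm tnjx jxg
Hunk 6: at line 2 remove [wswv,lku,trmr] add [jiojl] -> 9 lines: zdr eua ksbo jiojl kggmf iij zslm tnjx jxg
Final line 6: iij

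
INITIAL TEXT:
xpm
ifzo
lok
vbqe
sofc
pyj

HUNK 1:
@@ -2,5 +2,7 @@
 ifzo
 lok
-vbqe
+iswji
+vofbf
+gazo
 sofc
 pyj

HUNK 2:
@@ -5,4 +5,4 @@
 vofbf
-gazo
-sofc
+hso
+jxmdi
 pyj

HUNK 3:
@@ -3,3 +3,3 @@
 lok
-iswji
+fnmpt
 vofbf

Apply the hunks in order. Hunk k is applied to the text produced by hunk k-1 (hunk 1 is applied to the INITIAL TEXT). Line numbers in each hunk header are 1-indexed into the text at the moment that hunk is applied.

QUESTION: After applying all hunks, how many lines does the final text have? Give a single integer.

Hunk 1: at line 2 remove [vbqe] add [iswji,vofbf,gazo] -> 8 lines: xpm ifzo lok iswji vofbf gazo sofc pyj
Hunk 2: at line 5 remove [gazo,sofc] add [hso,jxmdi] -> 8 lines: xpm ifzo lok iswji vofbf hso jxmdi pyj
Hunk 3: at line 3 remove [iswji] add [fnmpt] -> 8 lines: xpm ifzo lok fnmpt vofbf hso jxmdi pyj
Final line count: 8

Answer: 8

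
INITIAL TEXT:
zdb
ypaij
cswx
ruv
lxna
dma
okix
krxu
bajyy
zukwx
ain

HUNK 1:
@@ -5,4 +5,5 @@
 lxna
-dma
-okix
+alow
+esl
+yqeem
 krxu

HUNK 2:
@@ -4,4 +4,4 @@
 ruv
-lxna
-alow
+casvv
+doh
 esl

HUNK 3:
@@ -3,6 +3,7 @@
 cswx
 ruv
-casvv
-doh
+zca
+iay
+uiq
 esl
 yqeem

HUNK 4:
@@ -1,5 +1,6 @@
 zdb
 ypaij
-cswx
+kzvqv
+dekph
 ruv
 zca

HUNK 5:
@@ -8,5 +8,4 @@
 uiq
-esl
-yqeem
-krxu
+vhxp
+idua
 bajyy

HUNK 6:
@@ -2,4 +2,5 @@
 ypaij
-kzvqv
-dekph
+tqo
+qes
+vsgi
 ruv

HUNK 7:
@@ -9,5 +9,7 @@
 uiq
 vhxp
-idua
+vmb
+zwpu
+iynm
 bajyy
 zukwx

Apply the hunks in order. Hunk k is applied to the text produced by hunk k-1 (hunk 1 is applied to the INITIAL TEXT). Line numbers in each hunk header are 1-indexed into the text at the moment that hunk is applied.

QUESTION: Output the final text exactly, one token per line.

Hunk 1: at line 5 remove [dma,okix] add [alow,esl,yqeem] -> 12 lines: zdb ypaij cswx ruv lxna alow esl yqeem krxu bajyy zukwx ain
Hunk 2: at line 4 remove [lxna,alow] add [casvv,doh] -> 12 lines: zdb ypaij cswx ruv casvv doh esl yqeem krxu bajyy zukwx ain
Hunk 3: at line 3 remove [casvv,doh] add [zca,iay,uiq] -> 13 lines: zdb ypaij cswx ruv zca iay uiq esl yqeem krxu bajyy zukwx ain
Hunk 4: at line 1 remove [cswx] add [kzvqv,dekph] -> 14 lines: zdb ypaij kzvqv dekph ruv zca iay uiq esl yqeem krxu bajyy zukwx ain
Hunk 5: at line 8 remove [esl,yqeem,krxu] add [vhxp,idua] -> 13 lines: zdb ypaij kzvqv dekph ruv zca iay uiq vhxp idua bajyy zukwx ain
Hunk 6: at line 2 remove [kzvqv,dekph] add [tqo,qes,vsgi] -> 14 lines: zdb ypaij tqo qes vsgi ruv zca iay uiq vhxp idua bajyy zukwx ain
Hunk 7: at line 9 remove [idua] add [vmb,zwpu,iynm] -> 16 lines: zdb ypaij tqo qes vsgi ruv zca iay uiq vhxp vmb zwpu iynm bajyy zukwx ain

Answer: zdb
ypaij
tqo
qes
vsgi
ruv
zca
iay
uiq
vhxp
vmb
zwpu
iynm
bajyy
zukwx
ain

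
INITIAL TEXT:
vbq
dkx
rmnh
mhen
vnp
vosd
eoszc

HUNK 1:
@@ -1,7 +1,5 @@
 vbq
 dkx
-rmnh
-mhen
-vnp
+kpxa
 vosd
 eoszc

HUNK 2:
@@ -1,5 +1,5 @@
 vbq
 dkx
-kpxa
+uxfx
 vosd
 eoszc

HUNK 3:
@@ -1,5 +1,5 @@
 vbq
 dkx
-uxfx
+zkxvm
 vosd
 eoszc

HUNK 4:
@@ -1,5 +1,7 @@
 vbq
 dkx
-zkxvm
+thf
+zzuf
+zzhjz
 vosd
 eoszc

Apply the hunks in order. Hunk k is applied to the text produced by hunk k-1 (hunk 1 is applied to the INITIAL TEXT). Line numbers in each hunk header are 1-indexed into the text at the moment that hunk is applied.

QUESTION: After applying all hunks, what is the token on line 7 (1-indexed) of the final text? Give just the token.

Answer: eoszc

Derivation:
Hunk 1: at line 1 remove [rmnh,mhen,vnp] add [kpxa] -> 5 lines: vbq dkx kpxa vosd eoszc
Hunk 2: at line 1 remove [kpxa] add [uxfx] -> 5 lines: vbq dkx uxfx vosd eoszc
Hunk 3: at line 1 remove [uxfx] add [zkxvm] -> 5 lines: vbq dkx zkxvm vosd eoszc
Hunk 4: at line 1 remove [zkxvm] add [thf,zzuf,zzhjz] -> 7 lines: vbq dkx thf zzuf zzhjz vosd eoszc
Final line 7: eoszc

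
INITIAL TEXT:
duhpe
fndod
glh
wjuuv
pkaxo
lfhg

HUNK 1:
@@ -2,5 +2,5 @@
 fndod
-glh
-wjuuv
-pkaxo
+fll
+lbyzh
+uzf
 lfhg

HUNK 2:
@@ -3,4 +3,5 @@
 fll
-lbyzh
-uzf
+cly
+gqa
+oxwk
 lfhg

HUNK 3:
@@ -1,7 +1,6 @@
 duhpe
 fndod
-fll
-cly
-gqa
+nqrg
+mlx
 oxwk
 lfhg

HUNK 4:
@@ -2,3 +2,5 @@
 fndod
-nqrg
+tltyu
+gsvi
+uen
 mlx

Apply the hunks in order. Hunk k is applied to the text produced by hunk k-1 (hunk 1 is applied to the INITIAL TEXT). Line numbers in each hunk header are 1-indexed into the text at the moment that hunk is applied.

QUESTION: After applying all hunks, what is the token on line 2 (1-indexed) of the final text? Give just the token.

Hunk 1: at line 2 remove [glh,wjuuv,pkaxo] add [fll,lbyzh,uzf] -> 6 lines: duhpe fndod fll lbyzh uzf lfhg
Hunk 2: at line 3 remove [lbyzh,uzf] add [cly,gqa,oxwk] -> 7 lines: duhpe fndod fll cly gqa oxwk lfhg
Hunk 3: at line 1 remove [fll,cly,gqa] add [nqrg,mlx] -> 6 lines: duhpe fndod nqrg mlx oxwk lfhg
Hunk 4: at line 2 remove [nqrg] add [tltyu,gsvi,uen] -> 8 lines: duhpe fndod tltyu gsvi uen mlx oxwk lfhg
Final line 2: fndod

Answer: fndod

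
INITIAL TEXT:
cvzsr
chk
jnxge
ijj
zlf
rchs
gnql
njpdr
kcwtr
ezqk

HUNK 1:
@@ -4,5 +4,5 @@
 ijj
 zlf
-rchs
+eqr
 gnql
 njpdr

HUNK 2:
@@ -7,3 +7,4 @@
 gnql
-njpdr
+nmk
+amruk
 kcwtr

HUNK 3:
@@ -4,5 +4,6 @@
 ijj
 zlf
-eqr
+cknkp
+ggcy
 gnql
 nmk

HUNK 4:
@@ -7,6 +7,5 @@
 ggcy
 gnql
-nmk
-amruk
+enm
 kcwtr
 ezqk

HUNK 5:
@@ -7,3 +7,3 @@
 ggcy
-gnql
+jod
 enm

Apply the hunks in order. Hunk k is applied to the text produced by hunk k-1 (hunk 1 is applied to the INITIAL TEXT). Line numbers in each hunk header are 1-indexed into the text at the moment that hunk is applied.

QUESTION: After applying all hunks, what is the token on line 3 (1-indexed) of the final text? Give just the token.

Answer: jnxge

Derivation:
Hunk 1: at line 4 remove [rchs] add [eqr] -> 10 lines: cvzsr chk jnxge ijj zlf eqr gnql njpdr kcwtr ezqk
Hunk 2: at line 7 remove [njpdr] add [nmk,amruk] -> 11 lines: cvzsr chk jnxge ijj zlf eqr gnql nmk amruk kcwtr ezqk
Hunk 3: at line 4 remove [eqr] add [cknkp,ggcy] -> 12 lines: cvzsr chk jnxge ijj zlf cknkp ggcy gnql nmk amruk kcwtr ezqk
Hunk 4: at line 7 remove [nmk,amruk] add [enm] -> 11 lines: cvzsr chk jnxge ijj zlf cknkp ggcy gnql enm kcwtr ezqk
Hunk 5: at line 7 remove [gnql] add [jod] -> 11 lines: cvzsr chk jnxge ijj zlf cknkp ggcy jod enm kcwtr ezqk
Final line 3: jnxge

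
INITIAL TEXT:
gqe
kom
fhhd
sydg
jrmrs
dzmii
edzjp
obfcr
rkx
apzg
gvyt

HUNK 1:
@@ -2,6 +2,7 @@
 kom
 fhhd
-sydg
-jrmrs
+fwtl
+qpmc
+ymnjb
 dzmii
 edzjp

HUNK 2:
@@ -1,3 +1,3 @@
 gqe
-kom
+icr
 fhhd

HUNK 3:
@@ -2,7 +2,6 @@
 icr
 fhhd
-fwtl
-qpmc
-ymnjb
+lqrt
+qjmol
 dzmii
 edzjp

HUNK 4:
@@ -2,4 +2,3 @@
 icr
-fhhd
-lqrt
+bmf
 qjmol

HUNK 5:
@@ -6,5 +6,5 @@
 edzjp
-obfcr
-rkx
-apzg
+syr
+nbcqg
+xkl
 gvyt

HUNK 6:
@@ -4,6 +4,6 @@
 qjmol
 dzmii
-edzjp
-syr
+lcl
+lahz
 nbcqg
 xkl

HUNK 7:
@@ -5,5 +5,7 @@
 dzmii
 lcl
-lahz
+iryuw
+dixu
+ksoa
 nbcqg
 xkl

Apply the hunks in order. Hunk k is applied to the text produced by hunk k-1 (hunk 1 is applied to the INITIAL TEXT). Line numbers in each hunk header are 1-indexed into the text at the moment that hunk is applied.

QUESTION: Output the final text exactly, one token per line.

Hunk 1: at line 2 remove [sydg,jrmrs] add [fwtl,qpmc,ymnjb] -> 12 lines: gqe kom fhhd fwtl qpmc ymnjb dzmii edzjp obfcr rkx apzg gvyt
Hunk 2: at line 1 remove [kom] add [icr] -> 12 lines: gqe icr fhhd fwtl qpmc ymnjb dzmii edzjp obfcr rkx apzg gvyt
Hunk 3: at line 2 remove [fwtl,qpmc,ymnjb] add [lqrt,qjmol] -> 11 lines: gqe icr fhhd lqrt qjmol dzmii edzjp obfcr rkx apzg gvyt
Hunk 4: at line 2 remove [fhhd,lqrt] add [bmf] -> 10 lines: gqe icr bmf qjmol dzmii edzjp obfcr rkx apzg gvyt
Hunk 5: at line 6 remove [obfcr,rkx,apzg] add [syr,nbcqg,xkl] -> 10 lines: gqe icr bmf qjmol dzmii edzjp syr nbcqg xkl gvyt
Hunk 6: at line 4 remove [edzjp,syr] add [lcl,lahz] -> 10 lines: gqe icr bmf qjmol dzmii lcl lahz nbcqg xkl gvyt
Hunk 7: at line 5 remove [lahz] add [iryuw,dixu,ksoa] -> 12 lines: gqe icr bmf qjmol dzmii lcl iryuw dixu ksoa nbcqg xkl gvyt

Answer: gqe
icr
bmf
qjmol
dzmii
lcl
iryuw
dixu
ksoa
nbcqg
xkl
gvyt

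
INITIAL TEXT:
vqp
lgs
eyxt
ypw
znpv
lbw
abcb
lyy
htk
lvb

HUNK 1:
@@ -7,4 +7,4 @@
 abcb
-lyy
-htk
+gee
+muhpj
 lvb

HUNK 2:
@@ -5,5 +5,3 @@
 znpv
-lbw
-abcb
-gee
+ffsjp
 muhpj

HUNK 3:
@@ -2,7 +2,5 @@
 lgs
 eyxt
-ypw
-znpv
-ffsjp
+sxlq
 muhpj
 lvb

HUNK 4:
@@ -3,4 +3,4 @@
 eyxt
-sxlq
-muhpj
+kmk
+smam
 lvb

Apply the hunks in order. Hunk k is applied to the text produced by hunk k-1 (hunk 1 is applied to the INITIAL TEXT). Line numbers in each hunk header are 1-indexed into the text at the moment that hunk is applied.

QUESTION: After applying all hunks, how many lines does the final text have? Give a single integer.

Answer: 6

Derivation:
Hunk 1: at line 7 remove [lyy,htk] add [gee,muhpj] -> 10 lines: vqp lgs eyxt ypw znpv lbw abcb gee muhpj lvb
Hunk 2: at line 5 remove [lbw,abcb,gee] add [ffsjp] -> 8 lines: vqp lgs eyxt ypw znpv ffsjp muhpj lvb
Hunk 3: at line 2 remove [ypw,znpv,ffsjp] add [sxlq] -> 6 lines: vqp lgs eyxt sxlq muhpj lvb
Hunk 4: at line 3 remove [sxlq,muhpj] add [kmk,smam] -> 6 lines: vqp lgs eyxt kmk smam lvb
Final line count: 6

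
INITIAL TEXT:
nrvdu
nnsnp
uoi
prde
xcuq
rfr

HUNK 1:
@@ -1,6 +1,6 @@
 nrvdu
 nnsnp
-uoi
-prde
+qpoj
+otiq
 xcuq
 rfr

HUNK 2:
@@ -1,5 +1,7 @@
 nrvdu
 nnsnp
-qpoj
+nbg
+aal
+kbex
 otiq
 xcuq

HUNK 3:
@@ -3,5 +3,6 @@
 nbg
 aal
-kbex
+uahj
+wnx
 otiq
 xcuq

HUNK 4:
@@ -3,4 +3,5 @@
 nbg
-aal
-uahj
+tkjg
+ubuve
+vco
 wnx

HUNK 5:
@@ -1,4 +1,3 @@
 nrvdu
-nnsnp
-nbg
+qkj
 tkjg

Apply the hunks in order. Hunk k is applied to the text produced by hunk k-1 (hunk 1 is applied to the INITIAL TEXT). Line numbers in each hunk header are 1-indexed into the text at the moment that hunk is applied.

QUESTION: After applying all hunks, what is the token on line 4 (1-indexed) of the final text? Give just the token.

Answer: ubuve

Derivation:
Hunk 1: at line 1 remove [uoi,prde] add [qpoj,otiq] -> 6 lines: nrvdu nnsnp qpoj otiq xcuq rfr
Hunk 2: at line 1 remove [qpoj] add [nbg,aal,kbex] -> 8 lines: nrvdu nnsnp nbg aal kbex otiq xcuq rfr
Hunk 3: at line 3 remove [kbex] add [uahj,wnx] -> 9 lines: nrvdu nnsnp nbg aal uahj wnx otiq xcuq rfr
Hunk 4: at line 3 remove [aal,uahj] add [tkjg,ubuve,vco] -> 10 lines: nrvdu nnsnp nbg tkjg ubuve vco wnx otiq xcuq rfr
Hunk 5: at line 1 remove [nnsnp,nbg] add [qkj] -> 9 lines: nrvdu qkj tkjg ubuve vco wnx otiq xcuq rfr
Final line 4: ubuve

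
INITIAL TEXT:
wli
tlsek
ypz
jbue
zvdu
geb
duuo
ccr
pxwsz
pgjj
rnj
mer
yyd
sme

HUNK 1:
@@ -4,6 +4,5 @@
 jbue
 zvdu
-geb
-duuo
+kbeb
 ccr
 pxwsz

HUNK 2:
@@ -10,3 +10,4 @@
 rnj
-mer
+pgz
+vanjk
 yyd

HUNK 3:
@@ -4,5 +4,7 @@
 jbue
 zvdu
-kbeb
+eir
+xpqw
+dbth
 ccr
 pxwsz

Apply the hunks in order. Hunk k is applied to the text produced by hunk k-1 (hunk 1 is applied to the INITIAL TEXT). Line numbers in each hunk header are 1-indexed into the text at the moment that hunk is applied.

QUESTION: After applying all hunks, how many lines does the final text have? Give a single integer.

Answer: 16

Derivation:
Hunk 1: at line 4 remove [geb,duuo] add [kbeb] -> 13 lines: wli tlsek ypz jbue zvdu kbeb ccr pxwsz pgjj rnj mer yyd sme
Hunk 2: at line 10 remove [mer] add [pgz,vanjk] -> 14 lines: wli tlsek ypz jbue zvdu kbeb ccr pxwsz pgjj rnj pgz vanjk yyd sme
Hunk 3: at line 4 remove [kbeb] add [eir,xpqw,dbth] -> 16 lines: wli tlsek ypz jbue zvdu eir xpqw dbth ccr pxwsz pgjj rnj pgz vanjk yyd sme
Final line count: 16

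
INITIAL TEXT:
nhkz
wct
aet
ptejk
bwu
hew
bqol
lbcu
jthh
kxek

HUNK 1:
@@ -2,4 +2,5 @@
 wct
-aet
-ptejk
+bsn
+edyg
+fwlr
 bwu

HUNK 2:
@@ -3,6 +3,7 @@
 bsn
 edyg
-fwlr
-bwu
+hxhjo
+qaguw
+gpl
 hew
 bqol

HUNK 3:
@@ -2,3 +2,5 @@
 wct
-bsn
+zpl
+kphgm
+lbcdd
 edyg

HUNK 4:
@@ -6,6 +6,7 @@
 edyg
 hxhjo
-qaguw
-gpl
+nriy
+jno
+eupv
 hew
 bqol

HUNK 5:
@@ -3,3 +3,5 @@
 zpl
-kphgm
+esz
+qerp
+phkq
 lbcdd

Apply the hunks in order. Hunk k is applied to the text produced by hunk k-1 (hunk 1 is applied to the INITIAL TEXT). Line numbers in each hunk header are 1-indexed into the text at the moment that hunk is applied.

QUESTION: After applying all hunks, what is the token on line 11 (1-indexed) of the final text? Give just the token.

Answer: jno

Derivation:
Hunk 1: at line 2 remove [aet,ptejk] add [bsn,edyg,fwlr] -> 11 lines: nhkz wct bsn edyg fwlr bwu hew bqol lbcu jthh kxek
Hunk 2: at line 3 remove [fwlr,bwu] add [hxhjo,qaguw,gpl] -> 12 lines: nhkz wct bsn edyg hxhjo qaguw gpl hew bqol lbcu jthh kxek
Hunk 3: at line 2 remove [bsn] add [zpl,kphgm,lbcdd] -> 14 lines: nhkz wct zpl kphgm lbcdd edyg hxhjo qaguw gpl hew bqol lbcu jthh kxek
Hunk 4: at line 6 remove [qaguw,gpl] add [nriy,jno,eupv] -> 15 lines: nhkz wct zpl kphgm lbcdd edyg hxhjo nriy jno eupv hew bqol lbcu jthh kxek
Hunk 5: at line 3 remove [kphgm] add [esz,qerp,phkq] -> 17 lines: nhkz wct zpl esz qerp phkq lbcdd edyg hxhjo nriy jno eupv hew bqol lbcu jthh kxek
Final line 11: jno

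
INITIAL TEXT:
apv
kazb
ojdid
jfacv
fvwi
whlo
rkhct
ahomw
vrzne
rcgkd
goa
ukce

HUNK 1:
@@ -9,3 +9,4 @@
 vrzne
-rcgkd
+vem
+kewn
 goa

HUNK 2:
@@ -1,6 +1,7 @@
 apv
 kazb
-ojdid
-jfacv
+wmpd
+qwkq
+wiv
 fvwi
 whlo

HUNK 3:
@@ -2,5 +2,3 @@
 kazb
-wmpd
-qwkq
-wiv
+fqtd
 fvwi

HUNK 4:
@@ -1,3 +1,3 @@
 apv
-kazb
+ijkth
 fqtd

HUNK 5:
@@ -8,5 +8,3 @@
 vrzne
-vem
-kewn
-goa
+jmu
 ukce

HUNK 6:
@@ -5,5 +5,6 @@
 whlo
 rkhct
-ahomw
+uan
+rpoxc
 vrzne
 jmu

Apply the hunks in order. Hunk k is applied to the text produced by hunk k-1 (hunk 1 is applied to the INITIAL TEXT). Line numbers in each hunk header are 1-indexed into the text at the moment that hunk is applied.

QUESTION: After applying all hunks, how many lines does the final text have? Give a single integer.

Answer: 11

Derivation:
Hunk 1: at line 9 remove [rcgkd] add [vem,kewn] -> 13 lines: apv kazb ojdid jfacv fvwi whlo rkhct ahomw vrzne vem kewn goa ukce
Hunk 2: at line 1 remove [ojdid,jfacv] add [wmpd,qwkq,wiv] -> 14 lines: apv kazb wmpd qwkq wiv fvwi whlo rkhct ahomw vrzne vem kewn goa ukce
Hunk 3: at line 2 remove [wmpd,qwkq,wiv] add [fqtd] -> 12 lines: apv kazb fqtd fvwi whlo rkhct ahomw vrzne vem kewn goa ukce
Hunk 4: at line 1 remove [kazb] add [ijkth] -> 12 lines: apv ijkth fqtd fvwi whlo rkhct ahomw vrzne vem kewn goa ukce
Hunk 5: at line 8 remove [vem,kewn,goa] add [jmu] -> 10 lines: apv ijkth fqtd fvwi whlo rkhct ahomw vrzne jmu ukce
Hunk 6: at line 5 remove [ahomw] add [uan,rpoxc] -> 11 lines: apv ijkth fqtd fvwi whlo rkhct uan rpoxc vrzne jmu ukce
Final line count: 11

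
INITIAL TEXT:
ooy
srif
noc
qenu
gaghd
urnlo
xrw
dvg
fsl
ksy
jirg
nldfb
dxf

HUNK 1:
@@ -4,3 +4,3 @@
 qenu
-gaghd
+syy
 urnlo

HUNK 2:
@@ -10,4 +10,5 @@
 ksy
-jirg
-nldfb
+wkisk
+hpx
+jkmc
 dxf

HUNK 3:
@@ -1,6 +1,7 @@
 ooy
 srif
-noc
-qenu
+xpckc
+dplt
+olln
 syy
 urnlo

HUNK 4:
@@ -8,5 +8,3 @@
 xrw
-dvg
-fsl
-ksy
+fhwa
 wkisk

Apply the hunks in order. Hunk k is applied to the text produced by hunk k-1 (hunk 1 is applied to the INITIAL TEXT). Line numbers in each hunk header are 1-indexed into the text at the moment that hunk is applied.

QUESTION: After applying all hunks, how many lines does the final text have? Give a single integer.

Answer: 13

Derivation:
Hunk 1: at line 4 remove [gaghd] add [syy] -> 13 lines: ooy srif noc qenu syy urnlo xrw dvg fsl ksy jirg nldfb dxf
Hunk 2: at line 10 remove [jirg,nldfb] add [wkisk,hpx,jkmc] -> 14 lines: ooy srif noc qenu syy urnlo xrw dvg fsl ksy wkisk hpx jkmc dxf
Hunk 3: at line 1 remove [noc,qenu] add [xpckc,dplt,olln] -> 15 lines: ooy srif xpckc dplt olln syy urnlo xrw dvg fsl ksy wkisk hpx jkmc dxf
Hunk 4: at line 8 remove [dvg,fsl,ksy] add [fhwa] -> 13 lines: ooy srif xpckc dplt olln syy urnlo xrw fhwa wkisk hpx jkmc dxf
Final line count: 13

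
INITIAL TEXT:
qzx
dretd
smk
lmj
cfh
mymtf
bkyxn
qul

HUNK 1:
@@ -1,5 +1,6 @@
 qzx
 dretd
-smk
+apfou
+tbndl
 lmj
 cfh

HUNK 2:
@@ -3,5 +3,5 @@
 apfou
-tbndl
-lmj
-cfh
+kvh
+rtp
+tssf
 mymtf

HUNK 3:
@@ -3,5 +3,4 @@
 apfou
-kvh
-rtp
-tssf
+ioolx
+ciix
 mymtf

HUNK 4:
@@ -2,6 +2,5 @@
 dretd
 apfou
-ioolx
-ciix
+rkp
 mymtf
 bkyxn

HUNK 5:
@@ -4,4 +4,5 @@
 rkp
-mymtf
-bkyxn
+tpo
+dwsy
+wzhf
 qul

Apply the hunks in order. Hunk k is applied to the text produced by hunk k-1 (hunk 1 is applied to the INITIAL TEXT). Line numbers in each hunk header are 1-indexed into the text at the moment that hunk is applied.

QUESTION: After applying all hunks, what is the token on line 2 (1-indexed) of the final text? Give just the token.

Hunk 1: at line 1 remove [smk] add [apfou,tbndl] -> 9 lines: qzx dretd apfou tbndl lmj cfh mymtf bkyxn qul
Hunk 2: at line 3 remove [tbndl,lmj,cfh] add [kvh,rtp,tssf] -> 9 lines: qzx dretd apfou kvh rtp tssf mymtf bkyxn qul
Hunk 3: at line 3 remove [kvh,rtp,tssf] add [ioolx,ciix] -> 8 lines: qzx dretd apfou ioolx ciix mymtf bkyxn qul
Hunk 4: at line 2 remove [ioolx,ciix] add [rkp] -> 7 lines: qzx dretd apfou rkp mymtf bkyxn qul
Hunk 5: at line 4 remove [mymtf,bkyxn] add [tpo,dwsy,wzhf] -> 8 lines: qzx dretd apfou rkp tpo dwsy wzhf qul
Final line 2: dretd

Answer: dretd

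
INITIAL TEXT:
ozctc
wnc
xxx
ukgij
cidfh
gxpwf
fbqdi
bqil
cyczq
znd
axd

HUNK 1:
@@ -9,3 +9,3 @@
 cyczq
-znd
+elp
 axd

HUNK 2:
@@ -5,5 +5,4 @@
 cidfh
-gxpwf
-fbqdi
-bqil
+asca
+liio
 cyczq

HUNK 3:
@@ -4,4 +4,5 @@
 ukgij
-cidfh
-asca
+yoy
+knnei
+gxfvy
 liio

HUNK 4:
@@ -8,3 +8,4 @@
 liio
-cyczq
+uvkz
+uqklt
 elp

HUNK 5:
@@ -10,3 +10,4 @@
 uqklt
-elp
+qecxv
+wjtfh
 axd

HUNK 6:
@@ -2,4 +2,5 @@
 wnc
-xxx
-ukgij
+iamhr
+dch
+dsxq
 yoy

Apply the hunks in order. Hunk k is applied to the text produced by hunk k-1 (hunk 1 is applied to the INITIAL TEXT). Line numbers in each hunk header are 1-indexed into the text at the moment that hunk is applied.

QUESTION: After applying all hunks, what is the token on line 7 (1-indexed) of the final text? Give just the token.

Hunk 1: at line 9 remove [znd] add [elp] -> 11 lines: ozctc wnc xxx ukgij cidfh gxpwf fbqdi bqil cyczq elp axd
Hunk 2: at line 5 remove [gxpwf,fbqdi,bqil] add [asca,liio] -> 10 lines: ozctc wnc xxx ukgij cidfh asca liio cyczq elp axd
Hunk 3: at line 4 remove [cidfh,asca] add [yoy,knnei,gxfvy] -> 11 lines: ozctc wnc xxx ukgij yoy knnei gxfvy liio cyczq elp axd
Hunk 4: at line 8 remove [cyczq] add [uvkz,uqklt] -> 12 lines: ozctc wnc xxx ukgij yoy knnei gxfvy liio uvkz uqklt elp axd
Hunk 5: at line 10 remove [elp] add [qecxv,wjtfh] -> 13 lines: ozctc wnc xxx ukgij yoy knnei gxfvy liio uvkz uqklt qecxv wjtfh axd
Hunk 6: at line 2 remove [xxx,ukgij] add [iamhr,dch,dsxq] -> 14 lines: ozctc wnc iamhr dch dsxq yoy knnei gxfvy liio uvkz uqklt qecxv wjtfh axd
Final line 7: knnei

Answer: knnei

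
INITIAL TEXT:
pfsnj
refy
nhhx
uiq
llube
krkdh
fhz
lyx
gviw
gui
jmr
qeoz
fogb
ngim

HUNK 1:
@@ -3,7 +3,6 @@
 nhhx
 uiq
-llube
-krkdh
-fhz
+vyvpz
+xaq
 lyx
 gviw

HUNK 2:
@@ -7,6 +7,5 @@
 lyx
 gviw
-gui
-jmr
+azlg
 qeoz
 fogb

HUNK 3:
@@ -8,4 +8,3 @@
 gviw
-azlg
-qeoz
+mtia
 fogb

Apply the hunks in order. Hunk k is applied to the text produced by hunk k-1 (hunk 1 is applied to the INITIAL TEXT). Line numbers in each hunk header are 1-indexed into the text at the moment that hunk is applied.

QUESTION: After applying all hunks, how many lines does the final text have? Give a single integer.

Answer: 11

Derivation:
Hunk 1: at line 3 remove [llube,krkdh,fhz] add [vyvpz,xaq] -> 13 lines: pfsnj refy nhhx uiq vyvpz xaq lyx gviw gui jmr qeoz fogb ngim
Hunk 2: at line 7 remove [gui,jmr] add [azlg] -> 12 lines: pfsnj refy nhhx uiq vyvpz xaq lyx gviw azlg qeoz fogb ngim
Hunk 3: at line 8 remove [azlg,qeoz] add [mtia] -> 11 lines: pfsnj refy nhhx uiq vyvpz xaq lyx gviw mtia fogb ngim
Final line count: 11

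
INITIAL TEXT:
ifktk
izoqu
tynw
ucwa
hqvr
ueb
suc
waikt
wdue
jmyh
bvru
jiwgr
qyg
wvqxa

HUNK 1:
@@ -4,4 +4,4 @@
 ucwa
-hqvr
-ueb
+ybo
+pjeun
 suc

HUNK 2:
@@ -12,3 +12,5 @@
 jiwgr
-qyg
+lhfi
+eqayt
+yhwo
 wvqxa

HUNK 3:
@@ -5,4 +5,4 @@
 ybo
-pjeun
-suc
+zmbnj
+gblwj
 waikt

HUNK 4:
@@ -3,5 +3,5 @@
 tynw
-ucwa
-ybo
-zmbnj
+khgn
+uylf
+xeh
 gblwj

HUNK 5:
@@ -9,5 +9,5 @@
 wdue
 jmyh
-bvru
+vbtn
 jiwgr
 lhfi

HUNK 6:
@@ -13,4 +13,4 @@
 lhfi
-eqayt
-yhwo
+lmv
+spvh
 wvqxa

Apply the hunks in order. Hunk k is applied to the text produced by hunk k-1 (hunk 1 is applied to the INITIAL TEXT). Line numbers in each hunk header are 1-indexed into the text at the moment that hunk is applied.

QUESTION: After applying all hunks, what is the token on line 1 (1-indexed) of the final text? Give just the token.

Hunk 1: at line 4 remove [hqvr,ueb] add [ybo,pjeun] -> 14 lines: ifktk izoqu tynw ucwa ybo pjeun suc waikt wdue jmyh bvru jiwgr qyg wvqxa
Hunk 2: at line 12 remove [qyg] add [lhfi,eqayt,yhwo] -> 16 lines: ifktk izoqu tynw ucwa ybo pjeun suc waikt wdue jmyh bvru jiwgr lhfi eqayt yhwo wvqxa
Hunk 3: at line 5 remove [pjeun,suc] add [zmbnj,gblwj] -> 16 lines: ifktk izoqu tynw ucwa ybo zmbnj gblwj waikt wdue jmyh bvru jiwgr lhfi eqayt yhwo wvqxa
Hunk 4: at line 3 remove [ucwa,ybo,zmbnj] add [khgn,uylf,xeh] -> 16 lines: ifktk izoqu tynw khgn uylf xeh gblwj waikt wdue jmyh bvru jiwgr lhfi eqayt yhwo wvqxa
Hunk 5: at line 9 remove [bvru] add [vbtn] -> 16 lines: ifktk izoqu tynw khgn uylf xeh gblwj waikt wdue jmyh vbtn jiwgr lhfi eqayt yhwo wvqxa
Hunk 6: at line 13 remove [eqayt,yhwo] add [lmv,spvh] -> 16 lines: ifktk izoqu tynw khgn uylf xeh gblwj waikt wdue jmyh vbtn jiwgr lhfi lmv spvh wvqxa
Final line 1: ifktk

Answer: ifktk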